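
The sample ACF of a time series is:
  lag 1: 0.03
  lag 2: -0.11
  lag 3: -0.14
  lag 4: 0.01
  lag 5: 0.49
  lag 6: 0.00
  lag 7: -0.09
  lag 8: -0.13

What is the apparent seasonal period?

5

The largest autocorrelation is r_5 = 0.49; the remaining lags stay at or below 0.03.
The dominant spike at lag 5 indicates a seasonal period of 5.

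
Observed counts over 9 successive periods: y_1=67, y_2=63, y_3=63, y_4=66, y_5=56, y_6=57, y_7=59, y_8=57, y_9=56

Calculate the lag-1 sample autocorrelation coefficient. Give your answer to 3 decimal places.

0.351

Mean ȳ = (67 + 63 + 63 + 66 + 56 + 57 + 59 + 57 + 56)/9 = 60.4444
Numerator Σ_{t=1}^{8}(y_t−ȳ)(y_{t+1}−ȳ) = 53.3580
Denominator Σ(y_t−ȳ)² = 152.2222
r_1 = 53.3580 / 152.2222 = 0.351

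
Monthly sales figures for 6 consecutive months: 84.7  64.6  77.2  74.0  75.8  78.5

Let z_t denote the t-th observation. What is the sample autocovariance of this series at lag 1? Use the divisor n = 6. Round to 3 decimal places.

Mean z̄ = (84.7 + 64.6 + 77.2 + 74.0 + 75.8 + 78.5)/6 = 75.8000
Deviations: 8.9000, -11.2000, 1.4000, -1.8000, 0.0000, 2.7000
Σ_{t=1}^{5}(z_t−z̄)(z_{t+1}−z̄) = -117.8800
γ_1 = -117.8800 / 6 = -19.647

-19.647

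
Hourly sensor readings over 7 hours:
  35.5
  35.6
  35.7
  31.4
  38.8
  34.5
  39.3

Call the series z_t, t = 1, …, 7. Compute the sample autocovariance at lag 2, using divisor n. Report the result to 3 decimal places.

2.410

Mean z̄ = (35.5 + 35.6 + 35.7 + 31.4 + 38.8 + 34.5 + 39.3)/7 = 35.8286
Deviations: -0.3286, -0.2286, -0.1286, -4.4286, 2.9714, -1.3286, 3.4714
Σ_{t=1}^{5}(z_t−z̄)(z_{t+2}−z̄) = 16.8712
γ_2 = 16.8712 / 7 = 2.410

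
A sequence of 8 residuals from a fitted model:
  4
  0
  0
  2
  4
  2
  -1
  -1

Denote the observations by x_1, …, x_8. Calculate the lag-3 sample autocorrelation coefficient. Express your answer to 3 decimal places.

Mean x̄ = (4 + 0 + 0 + 2 + 4 + 2 − 1 − 1)/8 = 1.2500
Deviations from mean: 2.7500, -1.2500, -1.2500, 0.7500, 2.7500, 0.7500, -2.2500, -2.2500
Σ(x_t−x̄)(x_{t+3}−x̄) = (2.0625) + (-3.4375) + (-0.9375) + (-1.6875) + (-6.1875) = -10.1875
Denominator Σ(x_t−x̄)² = 29.5000
r_3 = -10.1875 / 29.5000 = -0.345

-0.345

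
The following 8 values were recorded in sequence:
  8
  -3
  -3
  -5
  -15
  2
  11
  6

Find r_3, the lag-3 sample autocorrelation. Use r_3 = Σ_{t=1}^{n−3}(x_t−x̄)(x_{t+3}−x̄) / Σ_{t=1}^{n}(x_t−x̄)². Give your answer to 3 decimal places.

Mean x̄ = (8 − 3 − 3 − 5 − 15 + 2 + 11 + 6)/8 = 0.1250
Σ(x_t−x̄)(x_{t+3}−x̄) = (-40.3594) + (47.2656) + (-5.8594) + (-55.7344) + (-88.8594) = -143.5469
Denominator Σ(x_t−x̄)² = 492.8750
r_3 = -143.5469 / 492.8750 = -0.291

-0.291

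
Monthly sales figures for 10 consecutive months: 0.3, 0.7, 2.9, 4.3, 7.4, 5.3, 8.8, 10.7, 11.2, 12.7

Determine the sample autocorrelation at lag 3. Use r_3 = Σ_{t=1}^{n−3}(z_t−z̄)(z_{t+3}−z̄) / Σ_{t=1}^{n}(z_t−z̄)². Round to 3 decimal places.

Mean z̄ = (0.3 + 0.7 + 2.9 + 4.3 + 7.4 + 5.3 + 8.8 + 10.7 + 11.2 + 12.7)/10 = 6.4300
Numerator Σ_{t=1}^{7}(z_t−z̄)(z_{t+3}−z̄) = 20.0513
Denominator Σ(z_t−z̄)² = 175.5410
r_3 = 20.0513 / 175.5410 = 0.114

0.114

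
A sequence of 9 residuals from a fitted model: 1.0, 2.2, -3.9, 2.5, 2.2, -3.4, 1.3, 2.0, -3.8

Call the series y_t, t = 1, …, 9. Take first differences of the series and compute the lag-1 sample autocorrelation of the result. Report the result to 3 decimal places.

First differences Δy: 1.2, -6.1, 6.4, -0.3, -5.6, 4.7, 0.7, -5.8
Mean of differences = -0.6000
Numerator Σ(Δy_t−Δȳ)(Δy_{t+1}−Δȳ) = -74.1700
Denominator Σ(Δy_t−Δȳ)² = 164.4000
r_1(Δy) = -74.1700 / 164.4000 = -0.451

-0.451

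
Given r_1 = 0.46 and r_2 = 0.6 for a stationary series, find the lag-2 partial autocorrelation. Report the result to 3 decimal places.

φ_{22} = (r_2 − r_1²) / (1 − r_1²)
r_1² = (0.46)² = 0.2116
Numerator = 0.6 − 0.2116 = 0.3884; denominator = 1 − 0.2116 = 0.7884
φ_{22} = 0.3884 / 0.7884 = 0.493

0.493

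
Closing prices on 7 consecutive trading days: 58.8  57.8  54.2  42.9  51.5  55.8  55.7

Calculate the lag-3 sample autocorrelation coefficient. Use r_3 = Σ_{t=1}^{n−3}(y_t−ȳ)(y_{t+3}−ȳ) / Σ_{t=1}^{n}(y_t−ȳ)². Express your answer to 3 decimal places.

-0.483

Mean ȳ = (58.8 + 57.8 + 54.2 + 42.9 + 51.5 + 55.8 + 55.7)/7 = 53.8143
Deviations from mean: 4.9857, 3.9857, 0.3857, -10.9143, -2.3143, 1.9857, 1.8857
Σ(y_t−ȳ)(y_{t+3}−ȳ) = (-54.4155) + (-9.2241) + (0.7659) + (-20.5812) = -83.4549
Denominator Σ(y_t−ȳ)² = 172.8686
r_3 = -83.4549 / 172.8686 = -0.483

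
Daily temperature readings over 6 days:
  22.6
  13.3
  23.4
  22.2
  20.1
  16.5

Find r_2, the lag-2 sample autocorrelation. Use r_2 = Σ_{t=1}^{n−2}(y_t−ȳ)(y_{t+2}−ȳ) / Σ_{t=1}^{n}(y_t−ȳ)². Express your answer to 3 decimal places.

-0.147

Mean ȳ = (22.6 + 13.3 + 23.4 + 22.2 + 20.1 + 16.5)/6 = 19.6833
Deviations from mean: 2.9167, -6.3833, 3.7167, 2.5167, 0.4167, -3.1833
Σ(y_t−ȳ)(y_{t+2}−ȳ) = (10.8403) + (-16.0647) + (1.5486) + (-8.0114) = -11.6872
Denominator Σ(y_t−ȳ)² = 79.7083
r_2 = -11.6872 / 79.7083 = -0.147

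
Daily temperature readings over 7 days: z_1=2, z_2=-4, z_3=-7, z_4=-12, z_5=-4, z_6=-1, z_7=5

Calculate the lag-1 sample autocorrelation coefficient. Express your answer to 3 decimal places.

Mean z̄ = (2 − 4 − 7 − 12 − 4 − 1 + 5)/7 = -3.0000
Deviations from mean: 5.0000, -1.0000, -4.0000, -9.0000, -1.0000, 2.0000, 8.0000
Σ(z_t−z̄)(z_{t+1}−z̄) = (-5.0000) + (4.0000) + (36.0000) + (9.0000) + (-2.0000) + (16.0000) = 58.0000
Denominator Σ(z_t−z̄)² = 192.0000
r_1 = 58.0000 / 192.0000 = 0.302

0.302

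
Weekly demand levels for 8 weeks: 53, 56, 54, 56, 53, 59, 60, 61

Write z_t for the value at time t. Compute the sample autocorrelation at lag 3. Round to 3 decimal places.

Mean z̄ = (53 + 56 + 54 + 56 + 53 + 59 + 60 + 61)/8 = 56.5000
Deviations from mean: -3.5000, -0.5000, -2.5000, -0.5000, -3.5000, 2.5000, 3.5000, 4.5000
Σ(z_t−z̄)(z_{t+3}−z̄) = (1.7500) + (1.7500) + (-6.2500) + (-1.7500) + (-15.7500) = -20.2500
Denominator Σ(z_t−z̄)² = 70.0000
r_3 = -20.2500 / 70.0000 = -0.289

-0.289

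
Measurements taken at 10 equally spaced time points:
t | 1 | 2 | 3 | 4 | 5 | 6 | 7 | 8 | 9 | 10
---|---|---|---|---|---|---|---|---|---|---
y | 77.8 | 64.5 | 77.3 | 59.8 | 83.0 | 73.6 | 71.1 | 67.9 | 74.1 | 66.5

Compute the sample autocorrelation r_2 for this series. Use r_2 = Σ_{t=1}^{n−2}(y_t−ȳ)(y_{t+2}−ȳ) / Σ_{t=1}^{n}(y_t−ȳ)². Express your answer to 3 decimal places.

0.375

Mean ȳ = (77.8 + 64.5 + 77.3 + 59.8 + 83.0 + 73.6 + 71.1 + 67.9 + 74.1 + 66.5)/10 = 71.5600
Numerator Σ_{t=1}^{8}(y_t−ȳ)(y_{t+2}−ȳ) = 165.1408
Denominator Σ(y_t−ȳ)² = 440.7240
r_2 = 165.1408 / 440.7240 = 0.375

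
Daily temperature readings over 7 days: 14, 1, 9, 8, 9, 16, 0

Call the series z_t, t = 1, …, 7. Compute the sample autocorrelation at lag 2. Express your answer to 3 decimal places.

Mean z̄ = (14 + 1 + 9 + 8 + 9 + 16 + 0)/7 = 8.1429
Deviations from mean: 5.8571, -7.1429, 0.8571, -0.1429, 0.8571, 7.8571, -8.1429
Σ(z_t−z̄)(z_{t+2}−z̄) = (5.0204) + (1.0204) + (0.7347) + (-1.1224) + (-6.9796) = -1.3265
Denominator Σ(z_t−z̄)² = 214.8571
r_2 = -1.3265 / 214.8571 = -0.006

-0.006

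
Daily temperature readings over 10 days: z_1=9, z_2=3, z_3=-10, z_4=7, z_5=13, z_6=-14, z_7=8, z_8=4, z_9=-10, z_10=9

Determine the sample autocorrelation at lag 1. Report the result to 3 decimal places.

Mean z̄ = (9 + 3 − 10 + 7 + 13 − 14 + 8 + 4 − 10 + 9)/10 = 1.9000
Numerator Σ_{t=1}^{9}(z_t−z̄)(z_{t+1}−z̄) = -379.5100
Denominator Σ(z_t−z̄)² = 828.9000
r_1 = -379.5100 / 828.9000 = -0.458

-0.458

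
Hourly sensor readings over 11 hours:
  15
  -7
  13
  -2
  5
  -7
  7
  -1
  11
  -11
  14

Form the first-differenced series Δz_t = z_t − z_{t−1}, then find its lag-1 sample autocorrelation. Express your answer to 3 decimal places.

-0.753

First differences Δz: -22, 20, -15, 7, -12, 14, -8, 12, -22, 25
Mean of differences = -0.1000
Numerator Σ(Δz_t−Δz̄)(Δz_{t+1}−Δz̄) = -2119.4100
Denominator Σ(Δz_t−Δz̄)² = 2814.9000
r_1(Δz) = -2119.4100 / 2814.9000 = -0.753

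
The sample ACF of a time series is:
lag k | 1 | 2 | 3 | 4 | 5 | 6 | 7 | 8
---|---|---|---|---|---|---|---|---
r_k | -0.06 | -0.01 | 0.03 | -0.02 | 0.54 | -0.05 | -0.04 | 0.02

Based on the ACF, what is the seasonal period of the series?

The largest autocorrelation is r_5 = 0.54; the remaining lags stay at or below 0.03.
The dominant spike at lag 5 indicates a seasonal period of 5.

5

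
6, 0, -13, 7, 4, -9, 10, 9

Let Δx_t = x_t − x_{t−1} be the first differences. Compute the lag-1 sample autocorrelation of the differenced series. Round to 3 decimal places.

First differences Δx: -6, -13, 20, -3, -13, 19, -1
Mean of differences = 0.4286
Numerator Σ(Δx_t−Δx̄)(Δx_{t+1}−Δx̄) = -473.4694
Denominator Σ(Δx_t−Δx̄)² = 1143.7143
r_1(Δx) = -473.4694 / 1143.7143 = -0.414

-0.414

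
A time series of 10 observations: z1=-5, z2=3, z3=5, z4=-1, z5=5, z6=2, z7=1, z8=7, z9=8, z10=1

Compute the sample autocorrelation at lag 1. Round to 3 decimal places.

Mean z̄ = (-5 + 3 + 5 − 1 + 5 + 2 + 1 + 7 + 8 + 1)/10 = 2.6000
Numerator Σ_{t=1}^{9}(z_t−z̄)(z_{t+1}−z̄) = -11.7600
Denominator Σ(z_t−z̄)² = 136.4000
r_1 = -11.7600 / 136.4000 = -0.086

-0.086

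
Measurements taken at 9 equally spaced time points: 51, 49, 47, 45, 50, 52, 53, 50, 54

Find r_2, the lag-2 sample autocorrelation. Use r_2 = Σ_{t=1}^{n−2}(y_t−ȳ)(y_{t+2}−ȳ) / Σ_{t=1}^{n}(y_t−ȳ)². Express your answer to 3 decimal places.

Mean ȳ = (51 + 49 + 47 + 45 + 50 + 52 + 53 + 50 + 54)/9 = 50.1111
Numerator Σ_{t=1}^{7}(y_t−ȳ)(y_{t+2}−ȳ) = 4.3086
Denominator Σ(y_t−ȳ)² = 64.8889
r_2 = 4.3086 / 64.8889 = 0.066

0.066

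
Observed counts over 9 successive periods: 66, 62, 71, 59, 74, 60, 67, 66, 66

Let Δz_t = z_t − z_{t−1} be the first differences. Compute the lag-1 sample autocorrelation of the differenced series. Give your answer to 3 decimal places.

First differences Δz: -4, 9, -12, 15, -14, 7, -1, 0
Mean of differences = 0.0000
Numerator Σ(Δz_t−Δz̄)(Δz_{t+1}−Δz̄) = -639.0000
Denominator Σ(Δz_t−Δz̄)² = 712.0000
r_1(Δz) = -639.0000 / 712.0000 = -0.897

-0.897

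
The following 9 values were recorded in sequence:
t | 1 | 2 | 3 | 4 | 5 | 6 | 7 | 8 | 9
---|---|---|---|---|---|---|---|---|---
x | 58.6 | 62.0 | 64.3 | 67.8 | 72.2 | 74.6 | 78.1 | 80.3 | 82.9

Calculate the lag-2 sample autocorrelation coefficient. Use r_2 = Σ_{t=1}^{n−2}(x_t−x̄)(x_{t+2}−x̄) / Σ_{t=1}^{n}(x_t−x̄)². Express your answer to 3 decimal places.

0.375

Mean x̄ = (58.6 + 62.0 + 64.3 + 67.8 + 72.2 + 74.6 + 78.1 + 80.3 + 82.9)/9 = 71.2000
Numerator Σ_{t=1}^{7}(x_t−x̄)(x_{t+2}−x̄) = 218.3300
Denominator Σ(x_t−x̄)² = 582.4400
r_2 = 218.3300 / 582.4400 = 0.375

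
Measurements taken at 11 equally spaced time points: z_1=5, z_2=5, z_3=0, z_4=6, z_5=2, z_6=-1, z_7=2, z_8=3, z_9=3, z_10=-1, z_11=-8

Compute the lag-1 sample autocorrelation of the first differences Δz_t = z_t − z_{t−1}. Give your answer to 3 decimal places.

-0.205

First differences Δz: 0, -5, 6, -4, -3, 3, 1, 0, -4, -7
Mean of differences = -1.3000
Numerator Σ(Δz_t−Δz̄)(Δz_{t+1}−Δz̄) = -29.4900
Denominator Σ(Δz_t−Δz̄)² = 144.1000
r_1(Δz) = -29.4900 / 144.1000 = -0.205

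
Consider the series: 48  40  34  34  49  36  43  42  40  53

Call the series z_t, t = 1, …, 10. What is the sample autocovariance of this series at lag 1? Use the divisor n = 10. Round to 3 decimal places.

-5.981

Mean z̄ = (48 + 40 + 34 + 34 + 49 + 36 + 43 + 42 + 40 + 53)/10 = 41.9000
Σ_{t=1}^{9}(z_t−z̄)(z_{t+1}−z̄) = -59.8100
γ_1 = -59.8100 / 10 = -5.981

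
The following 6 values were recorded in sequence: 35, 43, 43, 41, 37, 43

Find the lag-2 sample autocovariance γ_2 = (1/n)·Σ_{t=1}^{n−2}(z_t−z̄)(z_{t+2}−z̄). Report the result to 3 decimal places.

Mean z̄ = (35 + 43 + 43 + 41 + 37 + 43)/6 = 40.3333
Deviations: -5.3333, 2.6667, 2.6667, 0.6667, -3.3333, 2.6667
Σ_{t=1}^{4}(z_t−z̄)(z_{t+2}−z̄) = -19.5556
γ_2 = -19.5556 / 6 = -3.259

-3.259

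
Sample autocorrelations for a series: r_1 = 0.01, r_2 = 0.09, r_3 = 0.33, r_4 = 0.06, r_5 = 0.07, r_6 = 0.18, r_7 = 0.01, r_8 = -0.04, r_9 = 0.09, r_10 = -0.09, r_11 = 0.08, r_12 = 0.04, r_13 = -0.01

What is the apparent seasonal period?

3

The largest autocorrelation is r_3 = 0.33, with a weaker echo at lag 6 (0.18); the remaining lags stay at or below 0.09.
The dominant spike at lag 3 indicates a seasonal period of 3.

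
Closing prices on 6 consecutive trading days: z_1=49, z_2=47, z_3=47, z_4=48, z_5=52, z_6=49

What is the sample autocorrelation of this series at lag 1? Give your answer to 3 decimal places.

0.128

Mean z̄ = (49 + 47 + 47 + 48 + 52 + 49)/6 = 48.6667
Deviations from mean: 0.3333, -1.6667, -1.6667, -0.6667, 3.3333, 0.3333
Σ(z_t−z̄)(z_{t+1}−z̄) = (-0.5556) + (2.7778) + (1.1111) + (-2.2222) + (1.1111) = 2.2222
Denominator Σ(z_t−z̄)² = 17.3333
r_1 = 2.2222 / 17.3333 = 0.128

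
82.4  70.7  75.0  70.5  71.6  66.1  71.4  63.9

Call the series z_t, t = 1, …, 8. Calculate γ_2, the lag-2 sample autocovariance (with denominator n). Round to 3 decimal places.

10.698

Mean z̄ = (82.4 + 70.7 + 75.0 + 70.5 + 71.6 + 66.1 + 71.4 + 63.9)/8 = 71.4500
Deviations: 10.9500, -0.7500, 3.5500, -0.9500, 0.1500, -5.3500, -0.0500, -7.5500
Σ_{t=1}^{6}(z_t−z̄)(z_{t+2}−z̄) = 85.5850
γ_2 = 85.5850 / 8 = 10.698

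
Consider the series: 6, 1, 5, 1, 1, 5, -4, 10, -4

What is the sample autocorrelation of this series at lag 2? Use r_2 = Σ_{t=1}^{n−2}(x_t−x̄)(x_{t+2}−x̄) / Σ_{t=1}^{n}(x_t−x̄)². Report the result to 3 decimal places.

0.427

Mean x̄ = (6 + 1 + 5 + 1 + 1 + 5 − 4 + 10 − 4)/9 = 2.3333
Numerator Σ_{t=1}^{7}(x_t−x̄)(x_{t+2}−x̄) = 73.4444
Denominator Σ(x_t−x̄)² = 172.0000
r_2 = 73.4444 / 172.0000 = 0.427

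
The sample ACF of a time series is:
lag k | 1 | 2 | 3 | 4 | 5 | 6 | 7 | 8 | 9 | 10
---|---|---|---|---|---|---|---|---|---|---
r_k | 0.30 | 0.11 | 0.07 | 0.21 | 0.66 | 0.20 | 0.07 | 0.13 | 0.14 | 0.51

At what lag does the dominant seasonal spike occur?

5

The largest autocorrelation is r_5 = 0.66, with a weaker echo at lag 10 (0.51); the remaining lags stay at or below 0.30. The elevated value at lag 1 (0.30), dropping to 0.11 at lag 2, reflects decaying short-term dependence rather than seasonality.
The dominant spike at lag 5 indicates a seasonal period of 5.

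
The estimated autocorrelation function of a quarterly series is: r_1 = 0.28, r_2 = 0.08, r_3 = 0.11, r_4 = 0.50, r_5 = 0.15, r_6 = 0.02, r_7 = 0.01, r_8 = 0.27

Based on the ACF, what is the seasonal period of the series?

4

The largest autocorrelation is r_4 = 0.50; the remaining lags stay at or below 0.28. The elevated value at lag 1 (0.28), dropping to 0.08 at lag 2, reflects decaying short-term dependence rather than seasonality.
The dominant spike at lag 4 indicates a seasonal period of 4.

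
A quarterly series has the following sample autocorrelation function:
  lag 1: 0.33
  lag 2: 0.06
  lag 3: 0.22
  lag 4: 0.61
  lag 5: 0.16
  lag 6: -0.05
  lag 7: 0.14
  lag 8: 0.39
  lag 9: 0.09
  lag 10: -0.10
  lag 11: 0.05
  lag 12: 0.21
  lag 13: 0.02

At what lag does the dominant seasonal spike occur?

The largest autocorrelation is r_4 = 0.61, with a weaker echo at lag 8 (0.39); the remaining lags stay at or below 0.33. The elevated value at lag 1 (0.33), dropping to 0.06 at lag 2, reflects decaying short-term dependence rather than seasonality.
The dominant spike at lag 4 indicates a seasonal period of 4.

4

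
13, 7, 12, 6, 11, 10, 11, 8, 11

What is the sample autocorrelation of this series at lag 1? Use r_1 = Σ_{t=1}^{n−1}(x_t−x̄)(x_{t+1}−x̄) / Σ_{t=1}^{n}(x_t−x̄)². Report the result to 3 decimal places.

-0.703

Mean x̄ = (13 + 7 + 12 + 6 + 11 + 10 + 11 + 8 + 11)/9 = 9.8889
Numerator Σ_{t=1}^{8}(x_t−x̄)(x_{t+1}−x̄) = -31.5679
Denominator Σ(x_t−x̄)² = 44.8889
r_1 = -31.5679 / 44.8889 = -0.703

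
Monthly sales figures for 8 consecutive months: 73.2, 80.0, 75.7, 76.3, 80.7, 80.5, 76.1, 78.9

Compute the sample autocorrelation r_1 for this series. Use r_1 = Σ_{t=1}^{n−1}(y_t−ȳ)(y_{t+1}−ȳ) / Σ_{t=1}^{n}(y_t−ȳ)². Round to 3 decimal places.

Mean ȳ = (73.2 + 80.0 + 75.7 + 76.3 + 80.7 + 80.5 + 76.1 + 78.9)/8 = 77.6750
Σ(y_t−ȳ)(y_{t+1}−ȳ) = (-10.4044) + (-4.5919) + (2.7156) + (-4.1594) + (8.5456) + (-4.4494) + (-1.9294) = -14.2731
Denominator Σ(y_t−ȳ)² = 52.3350
r_1 = -14.2731 / 52.3350 = -0.273

-0.273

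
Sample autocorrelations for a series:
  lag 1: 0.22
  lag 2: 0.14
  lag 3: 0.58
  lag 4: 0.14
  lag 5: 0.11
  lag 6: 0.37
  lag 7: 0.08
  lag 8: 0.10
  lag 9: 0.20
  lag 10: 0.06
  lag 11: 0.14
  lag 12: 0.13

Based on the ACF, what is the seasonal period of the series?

The largest autocorrelation is r_3 = 0.58, with a weaker echo at lag 6 (0.37); the remaining lags stay at or below 0.22. The elevated value at lag 1 (0.22), dropping to 0.14 at lag 2, reflects decaying short-term dependence rather than seasonality.
The dominant spike at lag 3 indicates a seasonal period of 3.

3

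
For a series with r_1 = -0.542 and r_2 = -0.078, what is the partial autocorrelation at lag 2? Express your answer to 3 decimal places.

φ_{22} = (r_2 − r_1²) / (1 − r_1²)
r_1² = (-0.542)² = 0.293764
Numerator = -0.078 − 0.2938 = -0.3718; denominator = 1 − 0.2938 = 0.7062
φ_{22} = -0.3718 / 0.7062 = -0.526

-0.526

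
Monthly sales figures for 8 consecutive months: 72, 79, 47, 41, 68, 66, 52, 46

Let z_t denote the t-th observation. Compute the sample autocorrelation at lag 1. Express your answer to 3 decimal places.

Mean z̄ = (72 + 79 + 47 + 41 + 68 + 66 + 52 + 46)/8 = 58.8750
Deviations from mean: 13.1250, 20.1250, -11.8750, -17.8750, 9.1250, 7.1250, -6.8750, -12.8750
Numerator Σ_{t=1}^{7}(z_t−z̄)(z_{t+1}−z̄) = 178.8594
Denominator Σ(z_t−z̄)² = 1384.8750
r_1 = 178.8594 / 1384.8750 = 0.129

0.129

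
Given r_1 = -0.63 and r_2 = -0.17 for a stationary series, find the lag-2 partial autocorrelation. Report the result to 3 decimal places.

φ_{22} = (r_2 − r_1²) / (1 − r_1²)
r_1² = (-0.63)² = 0.3969
Numerator = -0.17 − 0.3969 = -0.5669; denominator = 1 − 0.3969 = 0.6031
φ_{22} = -0.5669 / 0.6031 = -0.940

-0.940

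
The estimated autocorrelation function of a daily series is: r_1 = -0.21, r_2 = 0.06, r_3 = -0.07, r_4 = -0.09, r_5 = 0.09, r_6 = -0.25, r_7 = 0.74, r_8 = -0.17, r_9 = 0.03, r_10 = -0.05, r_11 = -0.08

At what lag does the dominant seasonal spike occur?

The largest autocorrelation is r_7 = 0.74; the remaining lags stay at or below 0.09.
The dominant spike at lag 7 indicates a seasonal period of 7.

7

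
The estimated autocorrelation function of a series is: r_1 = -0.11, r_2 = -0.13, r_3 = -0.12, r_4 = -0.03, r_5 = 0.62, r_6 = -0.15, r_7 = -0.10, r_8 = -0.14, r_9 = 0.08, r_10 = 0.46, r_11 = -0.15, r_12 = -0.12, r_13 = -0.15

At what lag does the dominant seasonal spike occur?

The largest autocorrelation is r_5 = 0.62, with a weaker echo at lag 10 (0.46); the remaining lags stay at or below 0.08.
The dominant spike at lag 5 indicates a seasonal period of 5.

5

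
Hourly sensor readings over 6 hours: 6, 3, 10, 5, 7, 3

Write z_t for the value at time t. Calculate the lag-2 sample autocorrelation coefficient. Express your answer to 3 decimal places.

0.305

Mean z̄ = (6 + 3 + 10 + 5 + 7 + 3)/6 = 5.6667
Σ(z_t−z̄)(z_{t+2}−z̄) = (1.4444) + (1.7778) + (5.7778) + (1.7778) = 10.7778
Denominator Σ(z_t−z̄)² = 35.3333
r_2 = 10.7778 / 35.3333 = 0.305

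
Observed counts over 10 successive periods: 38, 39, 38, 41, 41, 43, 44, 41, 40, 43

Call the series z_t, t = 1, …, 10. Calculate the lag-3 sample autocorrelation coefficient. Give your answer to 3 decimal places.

-0.028

Mean z̄ = (38 + 39 + 38 + 41 + 41 + 43 + 44 + 41 + 40 + 43)/10 = 40.8000
Σ(z_t−z̄)(z_{t+3}−z̄) = (-0.5600) + (-0.3600) + (-6.1600) + (0.6400) + (0.0400) + (-1.7600) + (7.0400) = -1.1200
Denominator Σ(z_t−z̄)² = 39.6000
r_3 = -1.1200 / 39.6000 = -0.028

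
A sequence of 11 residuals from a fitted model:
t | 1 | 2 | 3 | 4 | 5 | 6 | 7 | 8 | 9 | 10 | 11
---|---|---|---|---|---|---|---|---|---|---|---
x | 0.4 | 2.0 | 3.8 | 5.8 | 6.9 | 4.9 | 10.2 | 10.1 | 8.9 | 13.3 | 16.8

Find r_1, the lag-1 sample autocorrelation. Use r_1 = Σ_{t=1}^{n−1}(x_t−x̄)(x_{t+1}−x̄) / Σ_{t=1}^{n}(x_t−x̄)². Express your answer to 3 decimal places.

Mean x̄ = (0.4 + 2.0 + 3.8 + 5.8 + 6.9 + 4.9 + 10.2 + 10.1 + 8.9 + 13.3 + 16.8)/11 = 7.5545
Numerator Σ_{t=1}^{10}(x_t−x̄)(x_{t+1}−x̄) = 134.0543
Denominator Σ(x_t−x̄)² = 240.4673
r_1 = 134.0543 / 240.4673 = 0.557

0.557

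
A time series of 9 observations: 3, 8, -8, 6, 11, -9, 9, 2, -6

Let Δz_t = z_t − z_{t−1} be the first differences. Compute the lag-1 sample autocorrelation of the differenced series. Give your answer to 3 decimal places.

-0.581

First differences Δz: 5, -16, 14, 5, -20, 18, -7, -8
Mean of differences = -1.1250
Numerator Σ(Δz_t−Δz̄)(Δz_{t+1}−Δz̄) = -772.0156
Denominator Σ(Δz_t−Δz̄)² = 1328.8750
r_1(Δz) = -772.0156 / 1328.8750 = -0.581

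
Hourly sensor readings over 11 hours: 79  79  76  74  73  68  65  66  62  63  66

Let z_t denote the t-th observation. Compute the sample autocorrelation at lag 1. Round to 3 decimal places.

Mean z̄ = (79 + 79 + 76 + 74 + 73 + 68 + 65 + 66 + 62 + 63 + 66)/11 = 70.0909
Numerator Σ_{t=1}^{10}(z_t−z̄)(z_{t+1}−z̄) = 311.3554
Denominator Σ(z_t−z̄)² = 396.9091
r_1 = 311.3554 / 396.9091 = 0.784

0.784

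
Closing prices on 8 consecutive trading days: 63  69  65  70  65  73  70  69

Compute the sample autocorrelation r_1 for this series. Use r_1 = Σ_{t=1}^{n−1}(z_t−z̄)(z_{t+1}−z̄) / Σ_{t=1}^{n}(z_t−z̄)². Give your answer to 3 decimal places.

Mean z̄ = (63 + 69 + 65 + 70 + 65 + 73 + 70 + 69)/8 = 68.0000
Numerator Σ_{t=1}^{7}(z_t−z̄)(z_{t+1}−z̄) = -23.0000
Denominator Σ(z_t−z̄)² = 78.0000
r_1 = -23.0000 / 78.0000 = -0.295

-0.295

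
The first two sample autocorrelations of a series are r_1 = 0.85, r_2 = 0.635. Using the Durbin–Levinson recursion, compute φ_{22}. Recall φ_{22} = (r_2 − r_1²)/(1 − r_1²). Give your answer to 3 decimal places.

φ_{22} = (r_2 − r_1²) / (1 − r_1²)
r_1² = (0.85)² = 0.7225
Numerator = 0.635 − 0.7225 = -0.0875; denominator = 1 − 0.7225 = 0.2775
φ_{22} = -0.0875 / 0.2775 = -0.315

-0.315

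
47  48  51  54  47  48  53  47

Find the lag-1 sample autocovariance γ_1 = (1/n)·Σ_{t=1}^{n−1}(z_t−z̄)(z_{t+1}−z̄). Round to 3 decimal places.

-1.596

Mean z̄ = (47 + 48 + 51 + 54 + 47 + 48 + 53 + 47)/8 = 49.3750
Deviations: -2.3750, -1.3750, 1.6250, 4.6250, -2.3750, -1.3750, 3.6250, -2.3750
Σ_{t=1}^{7}(z_t−z̄)(z_{t+1}−z̄) = -12.7656
γ_1 = -12.7656 / 8 = -1.596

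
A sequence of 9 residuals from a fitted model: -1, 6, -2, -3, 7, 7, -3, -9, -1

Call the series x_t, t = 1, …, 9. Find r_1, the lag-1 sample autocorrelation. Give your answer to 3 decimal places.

Mean x̄ = (-1 + 6 − 2 − 3 + 7 + 7 − 3 − 9 − 1)/9 = 0.1111
Numerator Σ_{t=1}^{8}(x_t−x̄)(x_{t+1}−x̄) = 30.6543
Denominator Σ(x_t−x̄)² = 238.8889
r_1 = 30.6543 / 238.8889 = 0.128

0.128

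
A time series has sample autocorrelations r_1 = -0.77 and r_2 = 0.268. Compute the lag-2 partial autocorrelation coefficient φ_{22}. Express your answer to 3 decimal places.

-0.798

φ_{22} = (r_2 − r_1²) / (1 − r_1²)
r_1² = (-0.77)² = 0.5929
Numerator = 0.268 − 0.5929 = -0.3249; denominator = 1 − 0.5929 = 0.4071
φ_{22} = -0.3249 / 0.4071 = -0.798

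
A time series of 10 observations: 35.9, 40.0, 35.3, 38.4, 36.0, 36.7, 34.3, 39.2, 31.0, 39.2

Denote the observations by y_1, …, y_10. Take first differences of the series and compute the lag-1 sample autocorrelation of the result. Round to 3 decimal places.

First differences Δy: 4.1, -4.7, 3.1, -2.4, 0.7, -2.4, 4.9, -8.2, 8.2
Mean of differences = 0.3667
Numerator Σ(Δy_t−Δȳ)(Δy_{t+1}−Δȳ) = -160.6544
Denominator Σ(Δy_t−Δȳ)² = 217.8000
r_1(Δy) = -160.6544 / 217.8000 = -0.738

-0.738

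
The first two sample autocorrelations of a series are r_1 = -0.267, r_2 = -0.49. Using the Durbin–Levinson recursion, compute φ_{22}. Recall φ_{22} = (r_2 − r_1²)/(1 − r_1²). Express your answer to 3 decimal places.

φ_{22} = (r_2 − r_1²) / (1 − r_1²)
r_1² = (-0.267)² = 0.071289
Numerator = -0.49 − 0.0713 = -0.5613; denominator = 1 − 0.0713 = 0.9287
φ_{22} = -0.5613 / 0.9287 = -0.604

-0.604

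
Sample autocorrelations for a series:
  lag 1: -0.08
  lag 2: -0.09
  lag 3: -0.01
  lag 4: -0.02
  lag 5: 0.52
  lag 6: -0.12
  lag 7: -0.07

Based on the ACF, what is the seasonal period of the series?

5

The largest autocorrelation is r_5 = 0.52; the remaining lags stay at or below -0.01.
The dominant spike at lag 5 indicates a seasonal period of 5.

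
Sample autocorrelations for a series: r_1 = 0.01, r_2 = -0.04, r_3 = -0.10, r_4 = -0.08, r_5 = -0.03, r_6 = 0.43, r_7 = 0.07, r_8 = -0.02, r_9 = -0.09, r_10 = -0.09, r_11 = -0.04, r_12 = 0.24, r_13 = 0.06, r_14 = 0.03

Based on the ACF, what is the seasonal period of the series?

The largest autocorrelation is r_6 = 0.43, with a weaker echo at lag 12 (0.24); the remaining lags stay at or below 0.07.
The dominant spike at lag 6 indicates a seasonal period of 6.

6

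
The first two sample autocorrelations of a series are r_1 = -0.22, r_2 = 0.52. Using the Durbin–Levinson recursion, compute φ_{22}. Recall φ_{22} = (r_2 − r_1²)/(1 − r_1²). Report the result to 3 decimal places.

φ_{22} = (r_2 − r_1²) / (1 − r_1²)
r_1² = (-0.22)² = 0.0484
Numerator = 0.52 − 0.0484 = 0.4716; denominator = 1 − 0.0484 = 0.9516
φ_{22} = 0.4716 / 0.9516 = 0.496

0.496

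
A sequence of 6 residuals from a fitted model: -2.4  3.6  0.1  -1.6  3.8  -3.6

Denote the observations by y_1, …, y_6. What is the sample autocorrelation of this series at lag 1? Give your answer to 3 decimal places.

-0.577

Mean ȳ = (-2.4 + 3.6 + 0.1 − 1.6 + 3.8 − 3.6)/6 = -0.0167
Σ(y_t−ȳ)(y_{t+1}−ȳ) = (-8.6197) + (0.4219) + (-0.1847) + (-6.0431) + (-13.6764) = -28.1019
Denominator Σ(y_t−ȳ)² = 48.6883
r_1 = -28.1019 / 48.6883 = -0.577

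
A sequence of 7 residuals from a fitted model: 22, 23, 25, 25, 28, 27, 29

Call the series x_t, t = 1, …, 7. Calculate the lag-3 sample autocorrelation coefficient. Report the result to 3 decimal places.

Mean x̄ = (22 + 23 + 25 + 25 + 28 + 27 + 29)/7 = 25.5714
Σ(x_t−x̄)(x_{t+3}−x̄) = (2.0408) + (-6.2449) + (-0.8163) + (-1.9592) = -6.9796
Denominator Σ(x_t−x̄)² = 39.7143
r_3 = -6.9796 / 39.7143 = -0.176

-0.176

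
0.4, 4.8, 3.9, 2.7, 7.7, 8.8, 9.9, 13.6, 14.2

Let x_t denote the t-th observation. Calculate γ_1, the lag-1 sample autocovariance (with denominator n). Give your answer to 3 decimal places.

11.543

Mean x̄ = (0.4 + 4.8 + 3.9 + 2.7 + 7.7 + 8.8 + 9.9 + 13.6 + 14.2)/9 = 7.3333
Σ_{t=1}^{8}(x_t−x̄)(x_{t+1}−x̄) = 103.8889
γ_1 = 103.8889 / 9 = 11.543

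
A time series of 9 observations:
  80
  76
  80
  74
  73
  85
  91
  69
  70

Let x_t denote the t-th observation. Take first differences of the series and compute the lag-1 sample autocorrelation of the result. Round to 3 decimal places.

-0.192

First differences Δx: -4, 4, -6, -1, 12, 6, -22, 1
Mean of differences = -1.2500
Numerator Σ(Δx_t−Δx̄)(Δx_{t+1}−Δx̄) = -138.3125
Denominator Σ(Δx_t−Δx̄)² = 721.5000
r_1(Δx) = -138.3125 / 721.5000 = -0.192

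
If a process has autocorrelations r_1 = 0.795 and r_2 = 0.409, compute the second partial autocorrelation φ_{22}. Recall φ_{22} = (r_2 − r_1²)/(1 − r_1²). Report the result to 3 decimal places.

φ_{22} = (r_2 − r_1²) / (1 − r_1²)
r_1² = (0.795)² = 0.632025
Numerator = 0.409 − 0.6320 = -0.2230; denominator = 1 − 0.6320 = 0.3680
φ_{22} = -0.2230 / 0.3680 = -0.606

-0.606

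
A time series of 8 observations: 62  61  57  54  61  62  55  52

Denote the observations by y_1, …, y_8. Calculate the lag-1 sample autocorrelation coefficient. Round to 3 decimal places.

0.170

Mean ȳ = (62 + 61 + 57 + 54 + 61 + 62 + 55 + 52)/8 = 58.0000
Deviations from mean: 4.0000, 3.0000, -1.0000, -4.0000, 3.0000, 4.0000, -3.0000, -6.0000
Σ(y_t−ȳ)(y_{t+1}−ȳ) = (12.0000) + (-3.0000) + (4.0000) + (-12.0000) + (12.0000) + (-12.0000) + (18.0000) = 19.0000
Denominator Σ(y_t−ȳ)² = 112.0000
r_1 = 19.0000 / 112.0000 = 0.170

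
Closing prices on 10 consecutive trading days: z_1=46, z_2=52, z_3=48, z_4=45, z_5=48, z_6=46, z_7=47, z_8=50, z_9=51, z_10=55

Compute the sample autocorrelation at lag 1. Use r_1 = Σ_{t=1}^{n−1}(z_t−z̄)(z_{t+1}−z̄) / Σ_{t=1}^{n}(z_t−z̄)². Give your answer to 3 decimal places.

0.178

Mean z̄ = (46 + 52 + 48 + 45 + 48 + 46 + 47 + 50 + 51 + 55)/10 = 48.8000
Numerator Σ_{t=1}^{9}(z_t−z̄)(z_{t+1}−z̄) = 15.9600
Denominator Σ(z_t−z̄)² = 89.6000
r_1 = 15.9600 / 89.6000 = 0.178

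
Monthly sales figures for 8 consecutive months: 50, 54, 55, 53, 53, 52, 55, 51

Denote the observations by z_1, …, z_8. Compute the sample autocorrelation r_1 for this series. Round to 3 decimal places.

Mean z̄ = (50 + 54 + 55 + 53 + 53 + 52 + 55 + 51)/8 = 52.8750
Deviations from mean: -2.8750, 1.1250, 2.1250, 0.1250, 0.1250, -0.8750, 2.1250, -1.8750
Numerator Σ_{t=1}^{7}(z_t−z̄)(z_{t+1}−z̄) = -6.5156
Denominator Σ(z_t−z̄)² = 22.8750
r_1 = -6.5156 / 22.8750 = -0.285

-0.285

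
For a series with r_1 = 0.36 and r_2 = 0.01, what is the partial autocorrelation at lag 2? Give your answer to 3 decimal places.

-0.137

φ_{22} = (r_2 − r_1²) / (1 − r_1²)
r_1² = (0.36)² = 0.1296
Numerator = 0.01 − 0.1296 = -0.1196; denominator = 1 − 0.1296 = 0.8704
φ_{22} = -0.1196 / 0.8704 = -0.137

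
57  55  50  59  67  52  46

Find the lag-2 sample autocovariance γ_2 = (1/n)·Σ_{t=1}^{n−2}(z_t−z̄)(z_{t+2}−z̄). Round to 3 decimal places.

Mean z̄ = (57 + 55 + 50 + 59 + 67 + 52 + 46)/7 = 55.1429
Σ_{t=1}^{5}(z_t−z̄)(z_{t+2}−z̄) = -191.6122
γ_2 = -191.6122 / 7 = -27.373

-27.373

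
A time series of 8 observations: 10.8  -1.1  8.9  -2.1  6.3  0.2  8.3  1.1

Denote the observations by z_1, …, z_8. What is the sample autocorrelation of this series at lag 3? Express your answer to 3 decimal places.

Mean z̄ = (10.8 − 1.1 + 8.9 − 2.1 + 6.3 + 0.2 + 8.3 + 1.1)/8 = 4.0500
Deviations from mean: 6.7500, -5.1500, 4.8500, -6.1500, 2.2500, -3.8500, 4.2500, -2.9500
Numerator Σ_{t=1}^{5}(z_t−z̄)(z_{t+3}−z̄) = -104.5475
Denominator Σ(z_t−z̄)² = 180.0800
r_3 = -104.5475 / 180.0800 = -0.581

-0.581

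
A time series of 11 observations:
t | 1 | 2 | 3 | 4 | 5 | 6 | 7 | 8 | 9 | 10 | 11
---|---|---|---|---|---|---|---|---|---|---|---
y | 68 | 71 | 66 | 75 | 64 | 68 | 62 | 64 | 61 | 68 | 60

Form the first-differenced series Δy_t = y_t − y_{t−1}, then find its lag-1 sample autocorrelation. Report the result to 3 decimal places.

-0.797

First differences Δy: 3, -5, 9, -11, 4, -6, 2, -3, 7, -8
Mean of differences = -0.8000
Numerator Σ(Δy_t−Δȳ)(Δy_{t+1}−Δȳ) = -325.0400
Denominator Σ(Δy_t−Δȳ)² = 407.6000
r_1(Δy) = -325.0400 / 407.6000 = -0.797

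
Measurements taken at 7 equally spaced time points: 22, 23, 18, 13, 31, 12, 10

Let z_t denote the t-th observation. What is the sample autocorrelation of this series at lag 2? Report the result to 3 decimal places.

-0.308

Mean z̄ = (22 + 23 + 18 + 13 + 31 + 12 + 10)/7 = 18.4286
Numerator Σ_{t=1}^{5}(z_t−z̄)(z_{t+2}−z̄) = -102.7959
Denominator Σ(z_t−z̄)² = 333.7143
r_2 = -102.7959 / 333.7143 = -0.308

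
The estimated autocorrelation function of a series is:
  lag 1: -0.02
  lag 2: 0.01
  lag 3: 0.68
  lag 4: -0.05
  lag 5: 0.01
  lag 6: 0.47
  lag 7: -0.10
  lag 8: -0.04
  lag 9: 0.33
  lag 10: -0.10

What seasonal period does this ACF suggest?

3

The largest autocorrelation is r_3 = 0.68, with weaker echoes at lags 6 (0.47) and 9 (0.33); the remaining lags stay at or below 0.01.
The dominant spike at lag 3 indicates a seasonal period of 3.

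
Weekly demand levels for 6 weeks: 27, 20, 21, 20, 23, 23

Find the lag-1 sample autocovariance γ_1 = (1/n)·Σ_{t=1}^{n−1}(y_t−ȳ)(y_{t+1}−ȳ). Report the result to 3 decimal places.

-0.963

Mean ȳ = (27 + 20 + 21 + 20 + 23 + 23)/6 = 22.3333
Deviations: 4.6667, -2.3333, -1.3333, -2.3333, 0.6667, 0.6667
Σ_{t=1}^{5}(y_t−ȳ)(y_{t+1}−ȳ) = -5.7778
γ_1 = -5.7778 / 6 = -0.963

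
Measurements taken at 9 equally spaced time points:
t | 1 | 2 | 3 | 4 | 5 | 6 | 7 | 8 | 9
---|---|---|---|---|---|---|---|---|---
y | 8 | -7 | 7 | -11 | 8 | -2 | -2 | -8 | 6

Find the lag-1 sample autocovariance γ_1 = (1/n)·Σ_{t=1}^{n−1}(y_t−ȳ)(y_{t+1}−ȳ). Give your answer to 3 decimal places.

-35.075

Mean ȳ = (8 − 7 + 7 − 11 + 8 − 2 − 2 − 8 + 6)/9 = -0.1111
Σ_{t=1}^{8}(y_t−ȳ)(y_{t+1}−ȳ) = -315.6790
γ_1 = -315.6790 / 9 = -35.075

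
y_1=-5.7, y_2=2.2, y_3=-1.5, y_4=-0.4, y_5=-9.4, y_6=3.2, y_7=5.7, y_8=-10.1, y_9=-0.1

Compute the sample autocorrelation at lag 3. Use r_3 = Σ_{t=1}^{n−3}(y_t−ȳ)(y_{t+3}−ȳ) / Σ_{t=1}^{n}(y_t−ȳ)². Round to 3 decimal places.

Mean ȳ = (-5.7 + 2.2 − 1.5 − 0.4 − 9.4 + 3.2 + 5.7 − 10.1 − 0.1)/9 = -1.7889
Σ(y_t−ȳ)(y_{t+3}−ȳ) = (-5.4321) + (-30.3599) + (1.4412) + (10.4012) + (63.2568) + (8.4257) = 47.7330
Denominator Σ(y_t−ȳ)² = 244.0489
r_3 = 47.7330 / 244.0489 = 0.196

0.196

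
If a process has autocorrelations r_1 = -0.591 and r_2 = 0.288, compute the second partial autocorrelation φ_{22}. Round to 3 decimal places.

-0.094

φ_{22} = (r_2 − r_1²) / (1 − r_1²)
r_1² = (-0.591)² = 0.349281
Numerator = 0.288 − 0.3493 = -0.0613; denominator = 1 − 0.3493 = 0.6507
φ_{22} = -0.0613 / 0.6507 = -0.094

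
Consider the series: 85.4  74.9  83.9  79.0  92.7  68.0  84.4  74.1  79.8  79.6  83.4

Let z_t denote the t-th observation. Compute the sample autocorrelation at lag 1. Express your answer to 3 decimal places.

Mean z̄ = (85.4 + 74.9 + 83.9 + 79.0 + 92.7 + 68.0 + 84.4 + 74.1 + 79.8 + 79.6 + 83.4)/11 = 80.4727
Numerator Σ_{t=1}^{10}(z_t−z̄)(z_{t+1}−z̄) = -293.8117
Denominator Σ(z_t−z̄)² = 440.1418
r_1 = -293.8117 / 440.1418 = -0.668

-0.668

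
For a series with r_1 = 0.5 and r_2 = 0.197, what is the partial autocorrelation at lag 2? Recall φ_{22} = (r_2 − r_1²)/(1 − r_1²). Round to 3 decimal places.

-0.071

φ_{22} = (r_2 − r_1²) / (1 − r_1²)
r_1² = (0.5)² = 0.25
Numerator = 0.197 − 0.2500 = -0.0530; denominator = 1 − 0.2500 = 0.7500
φ_{22} = -0.0530 / 0.7500 = -0.071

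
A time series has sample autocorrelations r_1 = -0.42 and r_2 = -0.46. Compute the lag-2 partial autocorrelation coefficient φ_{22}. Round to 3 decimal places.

φ_{22} = (r_2 − r_1²) / (1 − r_1²)
r_1² = (-0.42)² = 0.1764
Numerator = -0.46 − 0.1764 = -0.6364; denominator = 1 − 0.1764 = 0.8236
φ_{22} = -0.6364 / 0.8236 = -0.773

-0.773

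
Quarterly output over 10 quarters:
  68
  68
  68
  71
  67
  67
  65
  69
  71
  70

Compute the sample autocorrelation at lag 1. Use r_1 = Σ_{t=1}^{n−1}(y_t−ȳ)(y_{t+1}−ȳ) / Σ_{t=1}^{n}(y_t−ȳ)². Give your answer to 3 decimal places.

Mean ȳ = (68 + 68 + 68 + 71 + 67 + 67 + 65 + 69 + 71 + 70)/10 = 68.4000
Numerator Σ_{t=1}^{9}(y_t−ȳ)(y_{t+1}−ȳ) = 6.0400
Denominator Σ(y_t−ȳ)² = 32.4000
r_1 = 6.0400 / 32.4000 = 0.186

0.186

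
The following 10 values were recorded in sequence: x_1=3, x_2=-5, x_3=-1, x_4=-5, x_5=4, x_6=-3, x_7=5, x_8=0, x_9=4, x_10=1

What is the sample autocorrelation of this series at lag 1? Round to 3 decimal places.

-0.379

Mean x̄ = (3 − 5 − 1 − 5 + 4 − 3 + 5 + 0 + 4 + 1)/10 = 0.3000
Numerator Σ_{t=1}^{9}(x_t−x̄)(x_{t+1}−x̄) = -47.7900
Denominator Σ(x_t−x̄)² = 126.1000
r_1 = -47.7900 / 126.1000 = -0.379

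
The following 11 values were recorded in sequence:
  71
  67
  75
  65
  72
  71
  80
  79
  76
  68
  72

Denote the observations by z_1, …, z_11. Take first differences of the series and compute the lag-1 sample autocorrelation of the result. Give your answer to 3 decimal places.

First differences Δz: -4, 8, -10, 7, -1, 9, -1, -3, -8, 4
Mean of differences = 0.1000
Numerator Σ(Δz_t−Δz̄)(Δz_{t+1}−Δz̄) = -212.1100
Denominator Σ(Δz_t−Δz̄)² = 400.9000
r_1(Δz) = -212.1100 / 400.9000 = -0.529

-0.529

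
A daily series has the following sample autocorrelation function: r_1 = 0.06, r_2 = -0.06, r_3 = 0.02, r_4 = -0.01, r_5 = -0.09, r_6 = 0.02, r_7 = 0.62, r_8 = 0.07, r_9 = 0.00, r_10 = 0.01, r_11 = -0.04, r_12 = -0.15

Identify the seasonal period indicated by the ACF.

7

The largest autocorrelation is r_7 = 0.62; the remaining lags stay at or below 0.07.
The dominant spike at lag 7 indicates a seasonal period of 7.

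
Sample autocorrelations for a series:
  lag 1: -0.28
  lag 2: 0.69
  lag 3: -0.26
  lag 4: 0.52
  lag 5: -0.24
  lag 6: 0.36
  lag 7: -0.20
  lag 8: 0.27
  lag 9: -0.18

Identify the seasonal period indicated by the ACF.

The largest autocorrelation is r_2 = 0.69, with weaker echoes at lags 4 (0.52), 6 (0.36) and 8 (0.27); the remaining lags stay at or below -0.18.
The dominant spike at lag 2 indicates a seasonal period of 2.

2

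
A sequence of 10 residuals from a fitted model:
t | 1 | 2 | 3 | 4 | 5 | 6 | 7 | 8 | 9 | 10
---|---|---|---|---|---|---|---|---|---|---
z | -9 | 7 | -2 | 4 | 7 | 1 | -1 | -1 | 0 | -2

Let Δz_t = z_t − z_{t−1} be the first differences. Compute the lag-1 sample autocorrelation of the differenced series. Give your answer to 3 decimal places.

-0.434

First differences Δz: 16, -9, 6, 3, -6, -2, 0, 1, -2
Mean of differences = 0.7778
Numerator Σ(Δz_t−Δz̄)(Δz_{t+1}−Δz̄) = -183.1605
Denominator Σ(Δz_t−Δz̄)² = 421.5556
r_1(Δz) = -183.1605 / 421.5556 = -0.434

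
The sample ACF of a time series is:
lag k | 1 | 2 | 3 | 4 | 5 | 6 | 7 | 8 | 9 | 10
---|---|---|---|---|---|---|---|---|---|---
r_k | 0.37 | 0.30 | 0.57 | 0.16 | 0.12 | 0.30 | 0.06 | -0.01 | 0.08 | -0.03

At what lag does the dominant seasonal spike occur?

The largest autocorrelation is r_3 = 0.57; the remaining lags stay at or below 0.37. The elevated value at lag 1 (0.37), dropping to 0.30 at lag 2, reflects decaying short-term dependence rather than seasonality.
The dominant spike at lag 3 indicates a seasonal period of 3.

3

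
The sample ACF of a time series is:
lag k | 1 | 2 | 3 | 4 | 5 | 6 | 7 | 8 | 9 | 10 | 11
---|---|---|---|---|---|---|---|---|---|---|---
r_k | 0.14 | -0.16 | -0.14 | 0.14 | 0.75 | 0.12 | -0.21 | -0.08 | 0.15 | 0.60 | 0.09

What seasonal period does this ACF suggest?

5

The largest autocorrelation is r_5 = 0.75, with a weaker echo at lag 10 (0.60); the remaining lags stay at or below 0.15.
The dominant spike at lag 5 indicates a seasonal period of 5.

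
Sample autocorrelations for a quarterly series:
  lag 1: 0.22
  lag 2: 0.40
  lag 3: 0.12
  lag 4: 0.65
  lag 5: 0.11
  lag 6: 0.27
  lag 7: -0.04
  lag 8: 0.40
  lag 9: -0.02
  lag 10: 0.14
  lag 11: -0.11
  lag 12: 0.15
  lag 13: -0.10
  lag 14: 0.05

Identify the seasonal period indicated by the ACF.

The largest autocorrelation is r_4 = 0.65; the remaining lags stay at or below 0.40.
The dominant spike at lag 4 indicates a seasonal period of 4.

4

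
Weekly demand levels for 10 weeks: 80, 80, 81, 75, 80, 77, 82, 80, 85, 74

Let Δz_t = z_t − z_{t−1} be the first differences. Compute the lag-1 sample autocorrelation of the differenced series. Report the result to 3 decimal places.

First differences Δz: 0, 1, -6, 5, -3, 5, -2, 5, -11
Mean of differences = -0.6667
Numerator Σ(Δz_t−Δz̄)(Δz_{t+1}−Δz̄) = -138.1111
Denominator Σ(Δz_t−Δz̄)² = 242.0000
r_1(Δz) = -138.1111 / 242.0000 = -0.571

-0.571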